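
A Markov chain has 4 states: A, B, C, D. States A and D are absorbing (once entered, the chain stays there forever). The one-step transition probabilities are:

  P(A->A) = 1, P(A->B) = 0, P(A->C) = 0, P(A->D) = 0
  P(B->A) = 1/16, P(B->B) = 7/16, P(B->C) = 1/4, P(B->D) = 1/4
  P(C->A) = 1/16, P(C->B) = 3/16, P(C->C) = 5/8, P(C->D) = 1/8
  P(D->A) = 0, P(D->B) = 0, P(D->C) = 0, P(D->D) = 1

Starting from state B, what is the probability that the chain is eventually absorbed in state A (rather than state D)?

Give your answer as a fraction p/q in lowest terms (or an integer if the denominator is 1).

Let a_i = P(absorbed in A | start in state i).
Boundary conditions: a_A = 1, a_D = 0.
For each transient state i, a_i = sum_j P(i->j) * a_j:
  a_B = 1/16*a_A + 7/16*a_B + 1/4*a_C + 1/4*a_D
  a_C = 1/16*a_A + 3/16*a_B + 5/8*a_C + 1/8*a_D

Substituting a_A = 1 and a_D = 0, rearrange to (I - Q) a = r where r[i] = P(i -> A):
  [9/16, -1/4] . (a_B, a_C) = 1/16
  [-3/16, 3/8] . (a_B, a_C) = 1/16

Solving yields:
  a_B = 5/21
  a_C = 2/7

Starting state is B, so the absorption probability is a_B = 5/21.

Answer: 5/21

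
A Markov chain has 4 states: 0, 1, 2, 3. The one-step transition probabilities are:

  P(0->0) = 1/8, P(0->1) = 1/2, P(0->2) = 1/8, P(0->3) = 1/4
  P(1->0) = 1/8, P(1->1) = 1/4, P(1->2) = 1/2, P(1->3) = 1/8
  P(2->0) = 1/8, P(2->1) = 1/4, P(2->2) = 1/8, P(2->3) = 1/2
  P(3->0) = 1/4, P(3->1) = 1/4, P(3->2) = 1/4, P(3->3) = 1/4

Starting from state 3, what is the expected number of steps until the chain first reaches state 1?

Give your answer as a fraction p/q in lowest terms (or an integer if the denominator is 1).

Answer: 10/3

Derivation:
Let h_i = expected steps to first reach 1 from state i.
Boundary: h_1 = 0.
First-step equations for the other states:
  h_0 = 1 + 1/8*h_0 + 1/2*h_1 + 1/8*h_2 + 1/4*h_3
  h_2 = 1 + 1/8*h_0 + 1/4*h_1 + 1/8*h_2 + 1/2*h_3
  h_3 = 1 + 1/4*h_0 + 1/4*h_1 + 1/4*h_2 + 1/4*h_3

Substituting h_1 = 0 and rearranging gives the linear system (I - Q) h = 1:
  [7/8, -1/8, -1/4] . (h_0, h_2, h_3) = 1
  [-1/8, 7/8, -1/2] . (h_0, h_2, h_3) = 1
  [-1/4, -1/4, 3/4] . (h_0, h_2, h_3) = 1

Solving yields:
  h_0 = 31/12
  h_2 = 41/12
  h_3 = 10/3

Starting state is 3, so the expected hitting time is h_3 = 10/3.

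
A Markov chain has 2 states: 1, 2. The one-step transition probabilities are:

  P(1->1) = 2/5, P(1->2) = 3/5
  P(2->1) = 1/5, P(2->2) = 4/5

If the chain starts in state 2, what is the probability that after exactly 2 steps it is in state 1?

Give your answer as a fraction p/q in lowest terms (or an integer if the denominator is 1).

Computing P^2 by repeated multiplication:
P^1 =
  1: [2/5, 3/5]
  2: [1/5, 4/5]
P^2 =
  1: [7/25, 18/25]
  2: [6/25, 19/25]

(P^2)[2 -> 1] = 6/25

Answer: 6/25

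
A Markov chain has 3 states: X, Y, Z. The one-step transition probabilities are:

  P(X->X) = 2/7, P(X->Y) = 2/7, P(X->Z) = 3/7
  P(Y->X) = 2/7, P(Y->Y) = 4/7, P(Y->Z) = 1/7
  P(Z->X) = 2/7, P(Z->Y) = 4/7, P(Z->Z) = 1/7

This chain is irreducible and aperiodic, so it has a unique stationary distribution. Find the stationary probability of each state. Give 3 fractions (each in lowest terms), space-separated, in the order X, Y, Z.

Answer: 2/7 24/49 11/49

Derivation:
The stationary distribution satisfies pi = pi * P, i.e.:
  pi_X = 2/7*pi_X + 2/7*pi_Y + 2/7*pi_Z
  pi_Y = 2/7*pi_X + 4/7*pi_Y + 4/7*pi_Z
  pi_Z = 3/7*pi_X + 1/7*pi_Y + 1/7*pi_Z
with normalization: pi_X + pi_Y + pi_Z = 1.

Using the first 2 balance equations plus normalization, the linear system A*pi = b is:
  [-5/7, 2/7, 2/7] . pi = 0
  [2/7, -3/7, 4/7] . pi = 0
  [1, 1, 1] . pi = 1

Solving yields:
  pi_X = 2/7
  pi_Y = 24/49
  pi_Z = 11/49

Verification (pi * P):
  2/7*2/7 + 24/49*2/7 + 11/49*2/7 = 2/7 = pi_X  (ok)
  2/7*2/7 + 24/49*4/7 + 11/49*4/7 = 24/49 = pi_Y  (ok)
  2/7*3/7 + 24/49*1/7 + 11/49*1/7 = 11/49 = pi_Z  (ok)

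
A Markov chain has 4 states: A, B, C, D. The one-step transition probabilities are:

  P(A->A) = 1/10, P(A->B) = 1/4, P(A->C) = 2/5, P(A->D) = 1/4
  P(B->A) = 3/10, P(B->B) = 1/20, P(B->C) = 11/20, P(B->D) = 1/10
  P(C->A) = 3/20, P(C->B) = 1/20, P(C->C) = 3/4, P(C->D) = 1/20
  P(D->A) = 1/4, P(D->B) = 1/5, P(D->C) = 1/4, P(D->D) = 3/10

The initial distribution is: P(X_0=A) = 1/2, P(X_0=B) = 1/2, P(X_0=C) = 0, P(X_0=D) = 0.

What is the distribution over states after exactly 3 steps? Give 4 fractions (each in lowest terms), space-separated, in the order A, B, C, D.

Propagating the distribution step by step (d_{t+1} = d_t * P):
d_0 = (A=1/2, B=1/2, C=0, D=0)
  d_1[A] = 1/2*1/10 + 1/2*3/10 + 0*3/20 + 0*1/4 = 1/5
  d_1[B] = 1/2*1/4 + 1/2*1/20 + 0*1/20 + 0*1/5 = 3/20
  d_1[C] = 1/2*2/5 + 1/2*11/20 + 0*3/4 + 0*1/4 = 19/40
  d_1[D] = 1/2*1/4 + 1/2*1/10 + 0*1/20 + 0*3/10 = 7/40
d_1 = (A=1/5, B=3/20, C=19/40, D=7/40)
  d_2[A] = 1/5*1/10 + 3/20*3/10 + 19/40*3/20 + 7/40*1/4 = 9/50
  d_2[B] = 1/5*1/4 + 3/20*1/20 + 19/40*1/20 + 7/40*1/5 = 93/800
  d_2[C] = 1/5*2/5 + 3/20*11/20 + 19/40*3/4 + 7/40*1/4 = 9/16
  d_2[D] = 1/5*1/4 + 3/20*1/10 + 19/40*1/20 + 7/40*3/10 = 113/800
d_2 = (A=9/50, B=93/800, C=9/16, D=113/800)
  d_3[A] = 9/50*1/10 + 93/800*3/10 + 9/16*3/20 + 113/800*1/4 = 2761/16000
  d_3[B] = 9/50*1/4 + 93/800*1/20 + 9/16*1/20 + 113/800*1/5 = 343/3200
  d_3[C] = 9/50*2/5 + 93/800*11/20 + 9/16*3/4 + 113/800*1/4 = 949/1600
  d_3[D] = 9/50*1/4 + 93/800*1/10 + 9/16*1/20 + 113/800*3/10 = 1017/8000
d_3 = (A=2761/16000, B=343/3200, C=949/1600, D=1017/8000)

Answer: 2761/16000 343/3200 949/1600 1017/8000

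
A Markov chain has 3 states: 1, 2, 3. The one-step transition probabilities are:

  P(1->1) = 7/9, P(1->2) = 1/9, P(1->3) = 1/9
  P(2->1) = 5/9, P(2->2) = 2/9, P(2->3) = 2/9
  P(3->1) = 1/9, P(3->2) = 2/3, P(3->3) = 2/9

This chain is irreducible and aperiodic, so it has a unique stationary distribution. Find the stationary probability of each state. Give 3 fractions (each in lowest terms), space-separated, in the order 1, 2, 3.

The stationary distribution satisfies pi = pi * P, i.e.:
  pi_1 = 7/9*pi_1 + 5/9*pi_2 + 1/9*pi_3
  pi_2 = 1/9*pi_1 + 2/9*pi_2 + 2/3*pi_3
  pi_3 = 1/9*pi_1 + 2/9*pi_2 + 2/9*pi_3
with normalization: pi_1 + pi_2 + pi_3 = 1.

Using the first 2 balance equations plus normalization, the linear system A*pi = b is:
  [-2/9, 5/9, 1/9] . pi = 0
  [1/9, -7/9, 2/3] . pi = 0
  [1, 1, 1] . pi = 1

Solving yields:
  pi_1 = 37/59
  pi_2 = 13/59
  pi_3 = 9/59

Verification (pi * P):
  37/59*7/9 + 13/59*5/9 + 9/59*1/9 = 37/59 = pi_1  (ok)
  37/59*1/9 + 13/59*2/9 + 9/59*2/3 = 13/59 = pi_2  (ok)
  37/59*1/9 + 13/59*2/9 + 9/59*2/9 = 9/59 = pi_3  (ok)

Answer: 37/59 13/59 9/59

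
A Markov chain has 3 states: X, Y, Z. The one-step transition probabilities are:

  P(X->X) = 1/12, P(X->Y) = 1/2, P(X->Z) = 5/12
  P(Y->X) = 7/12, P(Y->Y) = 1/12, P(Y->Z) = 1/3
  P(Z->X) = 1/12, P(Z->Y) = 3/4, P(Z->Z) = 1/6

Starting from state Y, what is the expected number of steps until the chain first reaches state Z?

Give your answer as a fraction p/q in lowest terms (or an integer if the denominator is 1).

Let h_i = expected steps to first reach Z from state i.
Boundary: h_Z = 0.
First-step equations for the other states:
  h_X = 1 + 1/12*h_X + 1/2*h_Y + 5/12*h_Z
  h_Y = 1 + 7/12*h_X + 1/12*h_Y + 1/3*h_Z

Substituting h_Z = 0 and rearranging gives the linear system (I - Q) h = 1:
  [11/12, -1/2] . (h_X, h_Y) = 1
  [-7/12, 11/12] . (h_X, h_Y) = 1

Solving yields:
  h_X = 204/79
  h_Y = 216/79

Starting state is Y, so the expected hitting time is h_Y = 216/79.

Answer: 216/79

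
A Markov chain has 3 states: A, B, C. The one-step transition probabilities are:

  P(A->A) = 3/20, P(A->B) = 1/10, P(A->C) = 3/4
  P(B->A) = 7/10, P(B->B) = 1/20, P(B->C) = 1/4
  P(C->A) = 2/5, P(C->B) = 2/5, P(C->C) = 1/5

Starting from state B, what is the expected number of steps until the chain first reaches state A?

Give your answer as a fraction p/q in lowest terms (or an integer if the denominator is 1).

Answer: 35/22

Derivation:
Let h_i = expected steps to first reach A from state i.
Boundary: h_A = 0.
First-step equations for the other states:
  h_B = 1 + 7/10*h_A + 1/20*h_B + 1/4*h_C
  h_C = 1 + 2/5*h_A + 2/5*h_B + 1/5*h_C

Substituting h_A = 0 and rearranging gives the linear system (I - Q) h = 1:
  [19/20, -1/4] . (h_B, h_C) = 1
  [-2/5, 4/5] . (h_B, h_C) = 1

Solving yields:
  h_B = 35/22
  h_C = 45/22

Starting state is B, so the expected hitting time is h_B = 35/22.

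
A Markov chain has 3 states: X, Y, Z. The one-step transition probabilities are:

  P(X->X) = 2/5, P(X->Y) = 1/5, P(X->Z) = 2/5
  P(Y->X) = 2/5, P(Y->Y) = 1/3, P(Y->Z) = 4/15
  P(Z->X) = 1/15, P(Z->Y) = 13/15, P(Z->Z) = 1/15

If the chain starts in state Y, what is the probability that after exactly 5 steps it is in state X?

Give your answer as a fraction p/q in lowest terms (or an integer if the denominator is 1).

Answer: 3182/10125

Derivation:
Computing P^5 by repeated multiplication:
P^1 =
  X: [2/5, 1/5, 2/5]
  Y: [2/5, 1/3, 4/15]
  Z: [1/15, 13/15, 1/15]
P^2 =
  X: [4/15, 37/75, 6/25]
  Y: [14/45, 19/45, 4/15]
  Z: [17/45, 9/25, 59/225]
P^3 =
  X: [8/25, 479/1125, 286/1125]
  Y: [14/45, 293/675, 172/675]
  Z: [211/675, 1427/3375, 893/3375]
P^4 =
  X: [1064/3375, 7193/16875, 1454/5625]
  Y: [638/2025, 4331/10125, 868/3375]
  Z: [3157/10125, 7303/16875, 12931/50625]
P^5 =
  X: [5296/16875, 108631/253125, 65054/253125]
  Y: [3182/10125, 65077/151875, 39068/151875]
  Z: [47819/151875, 325003/759375, 195277/759375]

(P^5)[Y -> X] = 3182/10125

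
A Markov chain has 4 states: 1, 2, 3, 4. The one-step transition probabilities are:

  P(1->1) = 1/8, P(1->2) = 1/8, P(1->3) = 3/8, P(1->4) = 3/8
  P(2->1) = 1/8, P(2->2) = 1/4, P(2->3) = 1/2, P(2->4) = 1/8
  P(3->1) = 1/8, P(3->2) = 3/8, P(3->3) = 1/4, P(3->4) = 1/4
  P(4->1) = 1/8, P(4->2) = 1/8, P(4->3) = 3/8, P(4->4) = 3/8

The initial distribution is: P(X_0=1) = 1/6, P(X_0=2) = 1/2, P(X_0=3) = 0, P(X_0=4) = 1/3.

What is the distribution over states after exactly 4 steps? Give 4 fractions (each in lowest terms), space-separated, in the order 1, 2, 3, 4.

Propagating the distribution step by step (d_{t+1} = d_t * P):
d_0 = (1=1/6, 2=1/2, 3=0, 4=1/3)
  d_1[1] = 1/6*1/8 + 1/2*1/8 + 0*1/8 + 1/3*1/8 = 1/8
  d_1[2] = 1/6*1/8 + 1/2*1/4 + 0*3/8 + 1/3*1/8 = 3/16
  d_1[3] = 1/6*3/8 + 1/2*1/2 + 0*1/4 + 1/3*3/8 = 7/16
  d_1[4] = 1/6*3/8 + 1/2*1/8 + 0*1/4 + 1/3*3/8 = 1/4
d_1 = (1=1/8, 2=3/16, 3=7/16, 4=1/4)
  d_2[1] = 1/8*1/8 + 3/16*1/8 + 7/16*1/8 + 1/4*1/8 = 1/8
  d_2[2] = 1/8*1/8 + 3/16*1/4 + 7/16*3/8 + 1/4*1/8 = 33/128
  d_2[3] = 1/8*3/8 + 3/16*1/2 + 7/16*1/4 + 1/4*3/8 = 11/32
  d_2[4] = 1/8*3/8 + 3/16*1/8 + 7/16*1/4 + 1/4*3/8 = 35/128
d_2 = (1=1/8, 2=33/128, 3=11/32, 4=35/128)
  d_3[1] = 1/8*1/8 + 33/128*1/8 + 11/32*1/8 + 35/128*1/8 = 1/8
  d_3[2] = 1/8*1/8 + 33/128*1/4 + 11/32*3/8 + 35/128*1/8 = 249/1024
  d_3[3] = 1/8*3/8 + 33/128*1/2 + 11/32*1/4 + 35/128*3/8 = 373/1024
  d_3[4] = 1/8*3/8 + 33/128*1/8 + 11/32*1/4 + 35/128*3/8 = 137/512
d_3 = (1=1/8, 2=249/1024, 3=373/1024, 4=137/512)
  d_4[1] = 1/8*1/8 + 249/1024*1/8 + 373/1024*1/8 + 137/512*1/8 = 1/8
  d_4[2] = 1/8*1/8 + 249/1024*1/4 + 373/1024*3/8 + 137/512*1/8 = 2019/8192
  d_4[3] = 1/8*3/8 + 249/1024*1/2 + 373/1024*1/4 + 137/512*3/8 = 737/2048
  d_4[4] = 1/8*3/8 + 249/1024*1/8 + 373/1024*1/4 + 137/512*3/8 = 2201/8192
d_4 = (1=1/8, 2=2019/8192, 3=737/2048, 4=2201/8192)

Answer: 1/8 2019/8192 737/2048 2201/8192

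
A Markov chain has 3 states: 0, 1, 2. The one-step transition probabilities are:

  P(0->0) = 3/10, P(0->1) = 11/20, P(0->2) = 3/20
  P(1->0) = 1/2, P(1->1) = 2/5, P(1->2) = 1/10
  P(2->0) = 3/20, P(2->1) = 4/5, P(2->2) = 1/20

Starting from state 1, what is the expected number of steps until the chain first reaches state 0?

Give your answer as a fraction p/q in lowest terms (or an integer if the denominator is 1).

Answer: 15/7

Derivation:
Let h_i = expected steps to first reach 0 from state i.
Boundary: h_0 = 0.
First-step equations for the other states:
  h_1 = 1 + 1/2*h_0 + 2/5*h_1 + 1/10*h_2
  h_2 = 1 + 3/20*h_0 + 4/5*h_1 + 1/20*h_2

Substituting h_0 = 0 and rearranging gives the linear system (I - Q) h = 1:
  [3/5, -1/10] . (h_1, h_2) = 1
  [-4/5, 19/20] . (h_1, h_2) = 1

Solving yields:
  h_1 = 15/7
  h_2 = 20/7

Starting state is 1, so the expected hitting time is h_1 = 15/7.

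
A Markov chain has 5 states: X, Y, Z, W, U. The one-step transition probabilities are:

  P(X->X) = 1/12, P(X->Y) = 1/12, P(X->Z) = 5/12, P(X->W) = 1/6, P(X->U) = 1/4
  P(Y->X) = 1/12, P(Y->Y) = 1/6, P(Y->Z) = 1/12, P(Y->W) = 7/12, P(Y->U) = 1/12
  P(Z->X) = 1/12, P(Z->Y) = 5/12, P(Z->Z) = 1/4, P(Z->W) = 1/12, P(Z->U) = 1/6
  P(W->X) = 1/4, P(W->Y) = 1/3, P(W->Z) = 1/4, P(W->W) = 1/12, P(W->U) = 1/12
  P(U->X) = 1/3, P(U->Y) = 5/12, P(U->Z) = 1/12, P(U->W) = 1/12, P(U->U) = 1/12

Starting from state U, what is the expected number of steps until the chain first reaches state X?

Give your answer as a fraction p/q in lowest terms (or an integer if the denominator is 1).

Answer: 310/61

Derivation:
Let h_i = expected steps to first reach X from state i.
Boundary: h_X = 0.
First-step equations for the other states:
  h_Y = 1 + 1/12*h_X + 1/6*h_Y + 1/12*h_Z + 7/12*h_W + 1/12*h_U
  h_Z = 1 + 1/12*h_X + 5/12*h_Y + 1/4*h_Z + 1/12*h_W + 1/6*h_U
  h_W = 1 + 1/4*h_X + 1/3*h_Y + 1/4*h_Z + 1/12*h_W + 1/12*h_U
  h_U = 1 + 1/3*h_X + 5/12*h_Y + 1/12*h_Z + 1/12*h_W + 1/12*h_U

Substituting h_X = 0 and rearranging gives the linear system (I - Q) h = 1:
  [5/6, -1/12, -7/12, -1/12] . (h_Y, h_Z, h_W, h_U) = 1
  [-5/12, 3/4, -1/12, -1/6] . (h_Y, h_Z, h_W, h_U) = 1
  [-1/3, -1/4, 11/12, -1/12] . (h_Y, h_Z, h_W, h_U) = 1
  [-5/12, -1/12, -1/12, 11/12] . (h_Y, h_Z, h_W, h_U) = 1

Solving yields:
  h_Y = 386/61
  h_Z = 403/61
  h_W = 345/61
  h_U = 310/61

Starting state is U, so the expected hitting time is h_U = 310/61.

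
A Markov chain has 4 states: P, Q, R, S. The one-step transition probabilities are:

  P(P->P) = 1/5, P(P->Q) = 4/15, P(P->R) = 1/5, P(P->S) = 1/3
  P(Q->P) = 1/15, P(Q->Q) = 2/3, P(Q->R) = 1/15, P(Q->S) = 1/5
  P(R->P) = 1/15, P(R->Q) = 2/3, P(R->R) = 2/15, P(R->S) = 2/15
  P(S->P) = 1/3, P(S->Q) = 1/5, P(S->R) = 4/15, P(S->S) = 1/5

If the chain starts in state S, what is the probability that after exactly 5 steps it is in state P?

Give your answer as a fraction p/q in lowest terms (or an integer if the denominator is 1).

Answer: 107639/759375

Derivation:
Computing P^5 by repeated multiplication:
P^1 =
  P: [1/5, 4/15, 1/5, 1/3]
  Q: [1/15, 2/3, 1/15, 1/5]
  R: [1/15, 2/3, 2/15, 2/15]
  S: [1/3, 1/5, 4/15, 1/5]
P^2 =
  P: [41/225, 97/225, 13/75, 16/75]
  Q: [29/225, 41/75, 3/25, 46/225]
  R: [1/9, 26/45, 1/9, 1/5]
  S: [37/225, 11/25, 38/225, 17/75]
P^3 =
  P: [499/3375, 556/1125, 98/675, 718/3375]
  Q: [467/3375, 1754/3375, 448/3375, 706/3375]
  R: [91/675, 119/225, 29/225, 28/135]
  S: [503/3375, 557/1125, 98/675, 79/375]
P^4 =
  P: [161/1125, 5146/10125, 2339/16875, 10633/50625]
  Q: [7133/50625, 26006/50625, 11/81, 131/625]
  R: [1417/10125, 5224/10125, 1364/10125, 424/2025]
  S: [289/2025, 1717/3375, 7004/50625, 3547/16875]
P^5 =
  P: [107647/759375, 388349/759375, 3853/28125, 53116/253125]
  Q: [21467/151875, 5189/10125, 1279/9375, 159266/759375]
  R: [21439/151875, 77908/151875, 20683/151875, 2123/10125]
  S: [107639/759375, 43157/84375, 104002/759375, 53107/253125]

(P^5)[S -> P] = 107639/759375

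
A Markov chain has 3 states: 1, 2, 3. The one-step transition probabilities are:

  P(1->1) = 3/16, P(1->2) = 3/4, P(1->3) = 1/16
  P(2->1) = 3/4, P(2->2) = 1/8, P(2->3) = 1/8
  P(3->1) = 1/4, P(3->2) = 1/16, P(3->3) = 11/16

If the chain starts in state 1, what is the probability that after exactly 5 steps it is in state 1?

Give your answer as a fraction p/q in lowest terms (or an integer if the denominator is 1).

Computing P^5 by repeated multiplication:
P^1 =
  1: [3/16, 3/4, 1/16]
  2: [3/4, 1/8, 1/8]
  3: [1/4, 1/16, 11/16]
P^2 =
  1: [157/256, 61/256, 19/128]
  2: [17/64, 75/128, 19/128]
  3: [17/64, 61/256, 127/256]
P^3 =
  1: [1355/4096, 511/1024, 697/4096]
  2: [539/1024, 577/2048, 393/2048]
  3: [361/1024, 1065/4096, 1587/4096]
P^4 =
  1: [31381/65536, 21045/65536, 6555/32768]
  2: [5865/16384, 14483/32768, 6555/32768]
  3: [5865/16384, 21045/65536, 21031/65536]
P^5 =
  1: [399123/1048576, 107943/262144, 217681/1048576]
  2: [117603/262144, 176281/524288, 112801/524288]
  3: [101761/262144, 344641/1048576, 296891/1048576]

(P^5)[1 -> 1] = 399123/1048576

Answer: 399123/1048576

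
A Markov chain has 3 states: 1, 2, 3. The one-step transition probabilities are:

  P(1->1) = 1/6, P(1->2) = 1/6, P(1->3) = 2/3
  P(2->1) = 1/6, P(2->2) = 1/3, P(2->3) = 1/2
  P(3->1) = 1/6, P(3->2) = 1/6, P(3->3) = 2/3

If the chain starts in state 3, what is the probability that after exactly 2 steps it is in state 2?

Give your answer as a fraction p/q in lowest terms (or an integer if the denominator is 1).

Computing P^2 by repeated multiplication:
P^1 =
  1: [1/6, 1/6, 2/3]
  2: [1/6, 1/3, 1/2]
  3: [1/6, 1/6, 2/3]
P^2 =
  1: [1/6, 7/36, 23/36]
  2: [1/6, 2/9, 11/18]
  3: [1/6, 7/36, 23/36]

(P^2)[3 -> 2] = 7/36

Answer: 7/36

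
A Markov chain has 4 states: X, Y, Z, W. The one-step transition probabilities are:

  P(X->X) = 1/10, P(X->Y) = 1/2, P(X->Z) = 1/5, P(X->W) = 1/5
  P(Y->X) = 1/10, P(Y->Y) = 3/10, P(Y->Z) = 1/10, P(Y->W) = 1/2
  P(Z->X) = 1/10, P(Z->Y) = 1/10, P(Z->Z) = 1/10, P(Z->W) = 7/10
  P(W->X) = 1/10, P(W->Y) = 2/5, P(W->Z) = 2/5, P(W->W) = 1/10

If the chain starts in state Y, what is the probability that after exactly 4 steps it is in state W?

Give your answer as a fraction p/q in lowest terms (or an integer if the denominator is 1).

Computing P^4 by repeated multiplication:
P^1 =
  X: [1/10, 1/2, 1/5, 1/5]
  Y: [1/10, 3/10, 1/10, 1/2]
  Z: [1/10, 1/10, 1/10, 7/10]
  W: [1/10, 2/5, 2/5, 1/10]
P^2 =
  X: [1/10, 3/10, 17/100, 43/100]
  Y: [1/10, 7/20, 13/50, 29/100]
  Z: [1/10, 37/100, 8/25, 21/100]
  W: [1/10, 1/4, 7/50, 51/100]
P^3 =
  X: [1/10, 329/1000, 239/1000, 83/250]
  Y: [1/10, 297/1000, 197/1000, 203/500]
  Z: [1/10, 277/1000, 173/1000, 9/20]
  W: [1/10, 343/1000, 263/1000, 147/500]
P^4 =
  X: [1/10, 1527/5000, 131/625, 77/200]
  Y: [1/10, 803/2500, 1159/5000, 347/1000]
  Z: [1/10, 413/1250, 49/200, 1623/5000]
  W: [1/10, 371/1250, 991/5000, 81/200]

(P^4)[Y -> W] = 347/1000

Answer: 347/1000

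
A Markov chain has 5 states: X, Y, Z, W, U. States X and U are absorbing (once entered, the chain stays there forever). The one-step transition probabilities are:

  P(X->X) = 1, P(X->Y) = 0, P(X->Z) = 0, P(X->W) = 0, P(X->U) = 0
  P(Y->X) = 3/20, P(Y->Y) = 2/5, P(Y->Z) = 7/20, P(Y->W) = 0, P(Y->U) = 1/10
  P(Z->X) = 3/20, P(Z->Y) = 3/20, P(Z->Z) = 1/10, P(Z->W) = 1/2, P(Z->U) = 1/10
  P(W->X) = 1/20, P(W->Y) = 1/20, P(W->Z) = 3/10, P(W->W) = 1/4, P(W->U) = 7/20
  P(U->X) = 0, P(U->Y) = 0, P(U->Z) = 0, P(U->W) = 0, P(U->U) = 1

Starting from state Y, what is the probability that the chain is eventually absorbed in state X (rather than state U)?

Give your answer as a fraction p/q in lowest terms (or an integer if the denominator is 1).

Answer: 29/61

Derivation:
Let a_i = P(absorbed in X | start in state i).
Boundary conditions: a_X = 1, a_U = 0.
For each transient state i, a_i = sum_j P(i->j) * a_j:
  a_Y = 3/20*a_X + 2/5*a_Y + 7/20*a_Z + 0*a_W + 1/10*a_U
  a_Z = 3/20*a_X + 3/20*a_Y + 1/10*a_Z + 1/2*a_W + 1/10*a_U
  a_W = 1/20*a_X + 1/20*a_Y + 3/10*a_Z + 1/4*a_W + 7/20*a_U

Substituting a_X = 1 and a_U = 0, rearrange to (I - Q) a = r where r[i] = P(i -> X):
  [3/5, -7/20, 0] . (a_Y, a_Z, a_W) = 3/20
  [-3/20, 9/10, -1/2] . (a_Y, a_Z, a_W) = 3/20
  [-1/20, -3/10, 3/4] . (a_Y, a_Z, a_W) = 1/20

Solving yields:
  a_Y = 29/61
  a_Z = 165/427
  a_W = 108/427

Starting state is Y, so the absorption probability is a_Y = 29/61.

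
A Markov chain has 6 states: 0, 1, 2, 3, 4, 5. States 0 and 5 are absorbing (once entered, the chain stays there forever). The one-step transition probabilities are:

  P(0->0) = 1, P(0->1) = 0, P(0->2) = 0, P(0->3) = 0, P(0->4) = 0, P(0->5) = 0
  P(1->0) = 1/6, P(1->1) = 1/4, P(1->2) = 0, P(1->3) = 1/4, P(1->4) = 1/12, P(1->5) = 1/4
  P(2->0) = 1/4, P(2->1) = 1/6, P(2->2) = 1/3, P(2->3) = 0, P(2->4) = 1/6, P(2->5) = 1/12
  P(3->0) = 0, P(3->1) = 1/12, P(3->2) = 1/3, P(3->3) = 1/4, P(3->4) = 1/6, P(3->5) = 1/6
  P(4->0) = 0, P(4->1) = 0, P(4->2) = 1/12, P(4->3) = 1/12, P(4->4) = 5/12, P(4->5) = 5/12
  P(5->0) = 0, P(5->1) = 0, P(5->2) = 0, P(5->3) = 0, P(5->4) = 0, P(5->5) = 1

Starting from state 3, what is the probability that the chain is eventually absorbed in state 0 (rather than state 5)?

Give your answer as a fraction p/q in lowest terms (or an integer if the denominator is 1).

Answer: 1041/3782

Derivation:
Let a_i = P(absorbed in 0 | start in state i).
Boundary conditions: a_0 = 1, a_5 = 0.
For each transient state i, a_i = sum_j P(i->j) * a_j:
  a_1 = 1/6*a_0 + 1/4*a_1 + 0*a_2 + 1/4*a_3 + 1/12*a_4 + 1/4*a_5
  a_2 = 1/4*a_0 + 1/6*a_1 + 1/3*a_2 + 0*a_3 + 1/6*a_4 + 1/12*a_5
  a_3 = 0*a_0 + 1/12*a_1 + 1/3*a_2 + 1/4*a_3 + 1/6*a_4 + 1/6*a_5
  a_4 = 0*a_0 + 0*a_1 + 1/12*a_2 + 1/12*a_3 + 5/12*a_4 + 5/12*a_5

Substituting a_0 = 1 and a_5 = 0, rearrange to (I - Q) a = r where r[i] = P(i -> 0):
  [3/4, 0, -1/4, -1/12] . (a_1, a_2, a_3, a_4) = 1/6
  [-1/6, 2/3, 0, -1/6] . (a_1, a_2, a_3, a_4) = 1/4
  [-1/12, -1/3, 3/4, -1/6] . (a_1, a_2, a_3, a_4) = 0
  [0, -1/12, -1/12, 7/12] . (a_1, a_2, a_3, a_4) = 0

Solving yields:
  a_1 = 1233/3782
  a_2 = 59/122
  a_3 = 1041/3782
  a_4 = 205/1891

Starting state is 3, so the absorption probability is a_3 = 1041/3782.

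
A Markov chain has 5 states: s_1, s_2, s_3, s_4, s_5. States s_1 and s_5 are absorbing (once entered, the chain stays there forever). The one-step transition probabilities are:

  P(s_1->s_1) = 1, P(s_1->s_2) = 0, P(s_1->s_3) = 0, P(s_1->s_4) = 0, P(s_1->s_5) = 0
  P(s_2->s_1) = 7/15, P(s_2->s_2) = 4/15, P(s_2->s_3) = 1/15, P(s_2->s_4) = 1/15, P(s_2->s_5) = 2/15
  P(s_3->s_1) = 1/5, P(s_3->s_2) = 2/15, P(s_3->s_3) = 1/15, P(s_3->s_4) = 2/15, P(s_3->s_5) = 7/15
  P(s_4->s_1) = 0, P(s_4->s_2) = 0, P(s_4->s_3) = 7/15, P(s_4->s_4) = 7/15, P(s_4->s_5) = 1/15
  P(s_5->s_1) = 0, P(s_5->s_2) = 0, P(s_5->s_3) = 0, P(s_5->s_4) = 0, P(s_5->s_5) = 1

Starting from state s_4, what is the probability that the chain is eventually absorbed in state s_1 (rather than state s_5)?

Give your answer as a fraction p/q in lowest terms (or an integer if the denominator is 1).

Let a_i = P(absorbed in s_1 | start in state i).
Boundary conditions: a_s_1 = 1, a_s_5 = 0.
For each transient state i, a_i = sum_j P(i->j) * a_j:
  a_s_2 = 7/15*a_s_1 + 4/15*a_s_2 + 1/15*a_s_3 + 1/15*a_s_4 + 2/15*a_s_5
  a_s_3 = 1/5*a_s_1 + 2/15*a_s_2 + 1/15*a_s_3 + 2/15*a_s_4 + 7/15*a_s_5
  a_s_4 = 0*a_s_1 + 0*a_s_2 + 7/15*a_s_3 + 7/15*a_s_4 + 1/15*a_s_5

Substituting a_s_1 = 1 and a_s_5 = 0, rearrange to (I - Q) a = r where r[i] = P(i -> s_1):
  [11/15, -1/15, -1/15] . (a_s_2, a_s_3, a_s_4) = 7/15
  [-2/15, 14/15, -2/15] . (a_s_2, a_s_3, a_s_4) = 1/5
  [0, -7/15, 8/15] . (a_s_2, a_s_3, a_s_4) = 0

Solving yields:
  a_s_2 = 731/1048
  a_s_3 = 47/131
  a_s_4 = 329/1048

Starting state is s_4, so the absorption probability is a_s_4 = 329/1048.

Answer: 329/1048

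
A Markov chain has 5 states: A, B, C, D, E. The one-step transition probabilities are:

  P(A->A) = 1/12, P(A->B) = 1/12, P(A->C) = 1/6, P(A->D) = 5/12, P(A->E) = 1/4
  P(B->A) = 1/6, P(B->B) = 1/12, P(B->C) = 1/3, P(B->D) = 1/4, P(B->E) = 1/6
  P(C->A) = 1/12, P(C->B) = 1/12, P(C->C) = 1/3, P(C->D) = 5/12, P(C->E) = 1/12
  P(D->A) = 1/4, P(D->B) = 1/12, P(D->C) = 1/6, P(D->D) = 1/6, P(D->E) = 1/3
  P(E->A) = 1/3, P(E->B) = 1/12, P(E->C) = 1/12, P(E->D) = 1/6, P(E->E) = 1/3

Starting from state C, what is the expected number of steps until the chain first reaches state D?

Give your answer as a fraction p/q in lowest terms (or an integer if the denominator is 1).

Answer: 2448/895

Derivation:
Let h_i = expected steps to first reach D from state i.
Boundary: h_D = 0.
First-step equations for the other states:
  h_A = 1 + 1/12*h_A + 1/12*h_B + 1/6*h_C + 5/12*h_D + 1/4*h_E
  h_B = 1 + 1/6*h_A + 1/12*h_B + 1/3*h_C + 1/4*h_D + 1/6*h_E
  h_C = 1 + 1/12*h_A + 1/12*h_B + 1/3*h_C + 5/12*h_D + 1/12*h_E
  h_E = 1 + 1/3*h_A + 1/12*h_B + 1/12*h_C + 1/6*h_D + 1/3*h_E

Substituting h_D = 0 and rearranging gives the linear system (I - Q) h = 1:
  [11/12, -1/12, -1/6, -1/4] . (h_A, h_B, h_C, h_E) = 1
  [-1/6, 11/12, -1/3, -1/6] . (h_A, h_B, h_C, h_E) = 1
  [-1/12, -1/12, 2/3, -1/12] . (h_A, h_B, h_C, h_E) = 1
  [-1/3, -1/12, -1/12, 2/3] . (h_A, h_B, h_C, h_E) = 1

Solving yields:
  h_A = 2592/895
  h_B = 588/179
  h_C = 2448/895
  h_E = 3312/895

Starting state is C, so the expected hitting time is h_C = 2448/895.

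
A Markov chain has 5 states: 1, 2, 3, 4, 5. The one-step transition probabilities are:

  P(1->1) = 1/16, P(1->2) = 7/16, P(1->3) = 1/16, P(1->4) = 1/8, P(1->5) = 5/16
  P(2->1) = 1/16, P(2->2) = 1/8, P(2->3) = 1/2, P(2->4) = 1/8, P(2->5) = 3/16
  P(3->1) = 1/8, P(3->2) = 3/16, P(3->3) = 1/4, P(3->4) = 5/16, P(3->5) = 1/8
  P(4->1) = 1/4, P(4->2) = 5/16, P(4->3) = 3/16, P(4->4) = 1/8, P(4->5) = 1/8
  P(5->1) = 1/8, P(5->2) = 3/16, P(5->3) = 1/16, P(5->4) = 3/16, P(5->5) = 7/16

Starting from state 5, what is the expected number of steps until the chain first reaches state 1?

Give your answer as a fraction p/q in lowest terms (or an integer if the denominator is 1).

Let h_i = expected steps to first reach 1 from state i.
Boundary: h_1 = 0.
First-step equations for the other states:
  h_2 = 1 + 1/16*h_1 + 1/8*h_2 + 1/2*h_3 + 1/8*h_4 + 3/16*h_5
  h_3 = 1 + 1/8*h_1 + 3/16*h_2 + 1/4*h_3 + 5/16*h_4 + 1/8*h_5
  h_4 = 1 + 1/4*h_1 + 5/16*h_2 + 3/16*h_3 + 1/8*h_4 + 1/8*h_5
  h_5 = 1 + 1/8*h_1 + 3/16*h_2 + 1/16*h_3 + 3/16*h_4 + 7/16*h_5

Substituting h_1 = 0 and rearranging gives the linear system (I - Q) h = 1:
  [7/8, -1/2, -1/8, -3/16] . (h_2, h_3, h_4, h_5) = 1
  [-3/16, 3/4, -5/16, -1/8] . (h_2, h_3, h_4, h_5) = 1
  [-5/16, -3/16, 7/8, -1/8] . (h_2, h_3, h_4, h_5) = 1
  [-3/16, -1/16, -3/16, 9/16] . (h_2, h_3, h_4, h_5) = 1

Solving yields:
  h_2 = 62432/8041
  h_3 = 57968/8041
  h_4 = 52336/8041
  h_5 = 58992/8041

Starting state is 5, so the expected hitting time is h_5 = 58992/8041.

Answer: 58992/8041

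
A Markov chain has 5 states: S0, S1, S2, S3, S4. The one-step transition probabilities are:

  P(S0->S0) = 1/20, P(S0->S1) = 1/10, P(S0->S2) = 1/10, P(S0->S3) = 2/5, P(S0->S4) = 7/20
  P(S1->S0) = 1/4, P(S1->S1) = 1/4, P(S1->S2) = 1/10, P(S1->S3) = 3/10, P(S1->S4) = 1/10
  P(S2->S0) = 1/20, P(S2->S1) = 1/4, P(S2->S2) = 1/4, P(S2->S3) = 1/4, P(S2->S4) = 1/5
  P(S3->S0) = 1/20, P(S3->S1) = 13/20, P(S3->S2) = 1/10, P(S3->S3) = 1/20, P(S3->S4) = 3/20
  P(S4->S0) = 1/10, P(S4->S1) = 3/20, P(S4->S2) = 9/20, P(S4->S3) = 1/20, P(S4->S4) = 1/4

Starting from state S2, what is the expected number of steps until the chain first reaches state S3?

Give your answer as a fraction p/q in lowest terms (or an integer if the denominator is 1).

Answer: 77060/18133

Derivation:
Let h_i = expected steps to first reach S3 from state i.
Boundary: h_S3 = 0.
First-step equations for the other states:
  h_S0 = 1 + 1/20*h_S0 + 1/10*h_S1 + 1/10*h_S2 + 2/5*h_S3 + 7/20*h_S4
  h_S1 = 1 + 1/4*h_S0 + 1/4*h_S1 + 1/10*h_S2 + 3/10*h_S3 + 1/10*h_S4
  h_S2 = 1 + 1/20*h_S0 + 1/4*h_S1 + 1/4*h_S2 + 1/4*h_S3 + 1/5*h_S4
  h_S4 = 1 + 1/10*h_S0 + 3/20*h_S1 + 9/20*h_S2 + 1/20*h_S3 + 1/4*h_S4

Substituting h_S3 = 0 and rearranging gives the linear system (I - Q) h = 1:
  [19/20, -1/10, -1/10, -7/20] . (h_S0, h_S1, h_S2, h_S4) = 1
  [-1/4, 3/4, -1/10, -1/10] . (h_S0, h_S1, h_S2, h_S4) = 1
  [-1/20, -1/4, 3/4, -1/5] . (h_S0, h_S1, h_S2, h_S4) = 1
  [-1/10, -3/20, -9/20, 3/4] . (h_S0, h_S1, h_S2, h_S4) = 1

Solving yields:
  h_S0 = 69050/18133
  h_S1 = 69950/18133
  h_S2 = 77060/18133
  h_S4 = 93610/18133

Starting state is S2, so the expected hitting time is h_S2 = 77060/18133.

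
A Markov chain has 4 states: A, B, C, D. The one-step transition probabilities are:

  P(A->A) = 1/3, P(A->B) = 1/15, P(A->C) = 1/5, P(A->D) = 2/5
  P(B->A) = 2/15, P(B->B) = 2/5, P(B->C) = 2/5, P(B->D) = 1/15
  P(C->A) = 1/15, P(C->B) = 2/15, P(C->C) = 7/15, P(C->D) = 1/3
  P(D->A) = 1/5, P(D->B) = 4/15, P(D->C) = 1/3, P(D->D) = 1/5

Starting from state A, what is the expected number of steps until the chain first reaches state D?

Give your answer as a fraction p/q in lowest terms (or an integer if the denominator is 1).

Answer: 1605/539

Derivation:
Let h_i = expected steps to first reach D from state i.
Boundary: h_D = 0.
First-step equations for the other states:
  h_A = 1 + 1/3*h_A + 1/15*h_B + 1/5*h_C + 2/5*h_D
  h_B = 1 + 2/15*h_A + 2/5*h_B + 2/5*h_C + 1/15*h_D
  h_C = 1 + 1/15*h_A + 2/15*h_B + 7/15*h_C + 1/3*h_D

Substituting h_D = 0 and rearranging gives the linear system (I - Q) h = 1:
  [2/3, -1/15, -1/5] . (h_A, h_B, h_C) = 1
  [-2/15, 3/5, -2/5] . (h_A, h_B, h_C) = 1
  [-1/15, -2/15, 8/15] . (h_A, h_B, h_C) = 1

Solving yields:
  h_A = 1605/539
  h_B = 225/49
  h_C = 1830/539

Starting state is A, so the expected hitting time is h_A = 1605/539.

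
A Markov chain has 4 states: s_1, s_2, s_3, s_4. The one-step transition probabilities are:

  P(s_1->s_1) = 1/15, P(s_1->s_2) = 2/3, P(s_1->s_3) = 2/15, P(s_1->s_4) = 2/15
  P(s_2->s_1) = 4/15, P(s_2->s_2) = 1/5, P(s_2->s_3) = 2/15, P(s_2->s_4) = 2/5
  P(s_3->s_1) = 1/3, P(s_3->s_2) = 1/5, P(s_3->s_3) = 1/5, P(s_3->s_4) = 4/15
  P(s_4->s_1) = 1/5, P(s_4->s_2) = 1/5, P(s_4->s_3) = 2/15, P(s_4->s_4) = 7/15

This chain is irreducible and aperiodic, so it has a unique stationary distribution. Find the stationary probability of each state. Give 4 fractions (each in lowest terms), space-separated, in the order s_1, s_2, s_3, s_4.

The stationary distribution satisfies pi = pi * P, i.e.:
  pi_s_1 = 1/15*pi_s_1 + 4/15*pi_s_2 + 1/3*pi_s_3 + 1/5*pi_s_4
  pi_s_2 = 2/3*pi_s_1 + 1/5*pi_s_2 + 1/5*pi_s_3 + 1/5*pi_s_4
  pi_s_3 = 2/15*pi_s_1 + 2/15*pi_s_2 + 1/5*pi_s_3 + 2/15*pi_s_4
  pi_s_4 = 2/15*pi_s_1 + 2/5*pi_s_2 + 4/15*pi_s_3 + 7/15*pi_s_4
with normalization: pi_s_1 + pi_s_2 + pi_s_3 + pi_s_4 = 1.

Using the first 3 balance equations plus normalization, the linear system A*pi = b is:
  [-14/15, 4/15, 1/3, 1/5] . pi = 0
  [2/3, -4/5, 1/5, 1/5] . pi = 0
  [2/15, 2/15, -4/5, 2/15] . pi = 0
  [1, 1, 1, 1] . pi = 1

Solving yields:
  pi_s_1 = 183/868
  pi_s_2 = 37/124
  pi_s_3 = 1/7
  pi_s_4 = 151/434

Verification (pi * P):
  183/868*1/15 + 37/124*4/15 + 1/7*1/3 + 151/434*1/5 = 183/868 = pi_s_1  (ok)
  183/868*2/3 + 37/124*1/5 + 1/7*1/5 + 151/434*1/5 = 37/124 = pi_s_2  (ok)
  183/868*2/15 + 37/124*2/15 + 1/7*1/5 + 151/434*2/15 = 1/7 = pi_s_3  (ok)
  183/868*2/15 + 37/124*2/5 + 1/7*4/15 + 151/434*7/15 = 151/434 = pi_s_4  (ok)

Answer: 183/868 37/124 1/7 151/434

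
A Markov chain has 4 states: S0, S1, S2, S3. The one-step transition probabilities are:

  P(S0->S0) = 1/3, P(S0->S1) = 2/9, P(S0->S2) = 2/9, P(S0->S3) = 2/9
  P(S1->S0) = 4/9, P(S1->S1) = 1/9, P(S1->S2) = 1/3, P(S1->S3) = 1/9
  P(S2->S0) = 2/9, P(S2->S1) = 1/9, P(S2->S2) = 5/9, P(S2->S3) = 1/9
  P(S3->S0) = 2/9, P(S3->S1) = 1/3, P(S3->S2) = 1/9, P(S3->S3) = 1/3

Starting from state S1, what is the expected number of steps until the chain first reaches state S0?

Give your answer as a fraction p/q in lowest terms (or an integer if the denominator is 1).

Answer: 49/16

Derivation:
Let h_i = expected steps to first reach S0 from state i.
Boundary: h_S0 = 0.
First-step equations for the other states:
  h_S1 = 1 + 4/9*h_S0 + 1/9*h_S1 + 1/3*h_S2 + 1/9*h_S3
  h_S2 = 1 + 2/9*h_S0 + 1/9*h_S1 + 5/9*h_S2 + 1/9*h_S3
  h_S3 = 1 + 2/9*h_S0 + 1/3*h_S1 + 1/9*h_S2 + 1/3*h_S3

Substituting h_S0 = 0 and rearranging gives the linear system (I - Q) h = 1:
  [8/9, -1/3, -1/9] . (h_S1, h_S2, h_S3) = 1
  [-1/9, 4/9, -1/9] . (h_S1, h_S2, h_S3) = 1
  [-1/3, -1/9, 2/3] . (h_S1, h_S2, h_S3) = 1

Solving yields:
  h_S1 = 49/16
  h_S2 = 63/16
  h_S3 = 59/16

Starting state is S1, so the expected hitting time is h_S1 = 49/16.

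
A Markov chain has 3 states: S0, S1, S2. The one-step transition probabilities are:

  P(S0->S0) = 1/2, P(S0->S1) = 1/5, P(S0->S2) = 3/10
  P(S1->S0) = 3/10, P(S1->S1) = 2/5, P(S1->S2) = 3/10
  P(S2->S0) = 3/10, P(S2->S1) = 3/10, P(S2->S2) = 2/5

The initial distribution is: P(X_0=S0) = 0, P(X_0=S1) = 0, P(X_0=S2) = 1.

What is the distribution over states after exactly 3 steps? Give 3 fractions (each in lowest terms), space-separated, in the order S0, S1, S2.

Answer: 93/250 147/500 167/500

Derivation:
Propagating the distribution step by step (d_{t+1} = d_t * P):
d_0 = (S0=0, S1=0, S2=1)
  d_1[S0] = 0*1/2 + 0*3/10 + 1*3/10 = 3/10
  d_1[S1] = 0*1/5 + 0*2/5 + 1*3/10 = 3/10
  d_1[S2] = 0*3/10 + 0*3/10 + 1*2/5 = 2/5
d_1 = (S0=3/10, S1=3/10, S2=2/5)
  d_2[S0] = 3/10*1/2 + 3/10*3/10 + 2/5*3/10 = 9/25
  d_2[S1] = 3/10*1/5 + 3/10*2/5 + 2/5*3/10 = 3/10
  d_2[S2] = 3/10*3/10 + 3/10*3/10 + 2/5*2/5 = 17/50
d_2 = (S0=9/25, S1=3/10, S2=17/50)
  d_3[S0] = 9/25*1/2 + 3/10*3/10 + 17/50*3/10 = 93/250
  d_3[S1] = 9/25*1/5 + 3/10*2/5 + 17/50*3/10 = 147/500
  d_3[S2] = 9/25*3/10 + 3/10*3/10 + 17/50*2/5 = 167/500
d_3 = (S0=93/250, S1=147/500, S2=167/500)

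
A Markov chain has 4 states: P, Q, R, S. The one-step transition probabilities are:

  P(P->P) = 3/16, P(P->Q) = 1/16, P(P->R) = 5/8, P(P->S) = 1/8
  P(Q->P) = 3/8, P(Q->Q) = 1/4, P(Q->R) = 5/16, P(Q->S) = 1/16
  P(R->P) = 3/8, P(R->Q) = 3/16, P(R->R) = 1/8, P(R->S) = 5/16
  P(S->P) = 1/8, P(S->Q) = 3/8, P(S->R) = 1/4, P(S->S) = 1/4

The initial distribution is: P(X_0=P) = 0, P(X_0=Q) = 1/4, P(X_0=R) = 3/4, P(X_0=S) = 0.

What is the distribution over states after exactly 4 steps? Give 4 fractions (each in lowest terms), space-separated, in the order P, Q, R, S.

Answer: 8845/32768 53241/262144 86923/262144 12805/65536

Derivation:
Propagating the distribution step by step (d_{t+1} = d_t * P):
d_0 = (P=0, Q=1/4, R=3/4, S=0)
  d_1[P] = 0*3/16 + 1/4*3/8 + 3/4*3/8 + 0*1/8 = 3/8
  d_1[Q] = 0*1/16 + 1/4*1/4 + 3/4*3/16 + 0*3/8 = 13/64
  d_1[R] = 0*5/8 + 1/4*5/16 + 3/4*1/8 + 0*1/4 = 11/64
  d_1[S] = 0*1/8 + 1/4*1/16 + 3/4*5/16 + 0*1/4 = 1/4
d_1 = (P=3/8, Q=13/64, R=11/64, S=1/4)
  d_2[P] = 3/8*3/16 + 13/64*3/8 + 11/64*3/8 + 1/4*1/8 = 31/128
  d_2[Q] = 3/8*1/16 + 13/64*1/4 + 11/64*3/16 + 1/4*3/8 = 205/1024
  d_2[R] = 3/8*5/8 + 13/64*5/16 + 11/64*1/8 + 1/4*1/4 = 391/1024
  d_2[S] = 3/8*1/8 + 13/64*1/16 + 11/64*5/16 + 1/4*1/4 = 45/256
d_2 = (P=31/128, Q=205/1024, R=391/1024, S=45/256)
  d_3[P] = 31/128*3/16 + 205/1024*3/8 + 391/1024*3/8 + 45/256*1/8 = 585/2048
  d_3[Q] = 31/128*1/16 + 205/1024*1/4 + 391/1024*3/16 + 45/256*3/8 = 3321/16384
  d_3[R] = 31/128*5/8 + 205/1024*5/16 + 391/1024*1/8 + 45/256*1/4 = 5007/16384
  d_3[S] = 31/128*1/8 + 205/1024*1/16 + 391/1024*5/16 + 45/256*1/4 = 211/1024
d_3 = (P=585/2048, Q=3321/16384, R=5007/16384, S=211/1024)
  d_4[P] = 585/2048*3/16 + 3321/16384*3/8 + 5007/16384*3/8 + 211/1024*1/8 = 8845/32768
  d_4[Q] = 585/2048*1/16 + 3321/16384*1/4 + 5007/16384*3/16 + 211/1024*3/8 = 53241/262144
  d_4[R] = 585/2048*5/8 + 3321/16384*5/16 + 5007/16384*1/8 + 211/1024*1/4 = 86923/262144
  d_4[S] = 585/2048*1/8 + 3321/16384*1/16 + 5007/16384*5/16 + 211/1024*1/4 = 12805/65536
d_4 = (P=8845/32768, Q=53241/262144, R=86923/262144, S=12805/65536)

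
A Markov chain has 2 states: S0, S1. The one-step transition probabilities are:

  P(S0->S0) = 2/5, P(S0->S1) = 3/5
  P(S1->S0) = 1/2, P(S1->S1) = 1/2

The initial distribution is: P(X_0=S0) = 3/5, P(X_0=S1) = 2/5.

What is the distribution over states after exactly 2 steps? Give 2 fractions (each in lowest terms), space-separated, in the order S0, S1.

Propagating the distribution step by step (d_{t+1} = d_t * P):
d_0 = (S0=3/5, S1=2/5)
  d_1[S0] = 3/5*2/5 + 2/5*1/2 = 11/25
  d_1[S1] = 3/5*3/5 + 2/5*1/2 = 14/25
d_1 = (S0=11/25, S1=14/25)
  d_2[S0] = 11/25*2/5 + 14/25*1/2 = 57/125
  d_2[S1] = 11/25*3/5 + 14/25*1/2 = 68/125
d_2 = (S0=57/125, S1=68/125)

Answer: 57/125 68/125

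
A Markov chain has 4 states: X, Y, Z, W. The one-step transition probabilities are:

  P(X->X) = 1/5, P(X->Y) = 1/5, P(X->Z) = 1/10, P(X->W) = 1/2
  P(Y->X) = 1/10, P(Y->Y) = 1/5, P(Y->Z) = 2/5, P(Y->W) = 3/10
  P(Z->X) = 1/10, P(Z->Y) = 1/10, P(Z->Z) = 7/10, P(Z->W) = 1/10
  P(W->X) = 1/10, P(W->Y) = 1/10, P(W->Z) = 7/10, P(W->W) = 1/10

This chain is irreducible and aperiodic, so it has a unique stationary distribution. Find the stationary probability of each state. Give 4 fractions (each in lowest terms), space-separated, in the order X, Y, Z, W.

The stationary distribution satisfies pi = pi * P, i.e.:
  pi_X = 1/5*pi_X + 1/10*pi_Y + 1/10*pi_Z + 1/10*pi_W
  pi_Y = 1/5*pi_X + 1/5*pi_Y + 1/10*pi_Z + 1/10*pi_W
  pi_Z = 1/10*pi_X + 2/5*pi_Y + 7/10*pi_Z + 7/10*pi_W
  pi_W = 1/2*pi_X + 3/10*pi_Y + 1/10*pi_Z + 1/10*pi_W
with normalization: pi_X + pi_Y + pi_Z + pi_W = 1.

Using the first 3 balance equations plus normalization, the linear system A*pi = b is:
  [-4/5, 1/10, 1/10, 1/10] . pi = 0
  [1/5, -4/5, 1/10, 1/10] . pi = 0
  [1/10, 2/5, -3/10, 7/10] . pi = 0
  [1, 1, 1, 1] . pi = 1

Solving yields:
  pi_X = 1/9
  pi_Y = 10/81
  pi_Z = 161/270
  pi_W = 137/810

Verification (pi * P):
  1/9*1/5 + 10/81*1/10 + 161/270*1/10 + 137/810*1/10 = 1/9 = pi_X  (ok)
  1/9*1/5 + 10/81*1/5 + 161/270*1/10 + 137/810*1/10 = 10/81 = pi_Y  (ok)
  1/9*1/10 + 10/81*2/5 + 161/270*7/10 + 137/810*7/10 = 161/270 = pi_Z  (ok)
  1/9*1/2 + 10/81*3/10 + 161/270*1/10 + 137/810*1/10 = 137/810 = pi_W  (ok)

Answer: 1/9 10/81 161/270 137/810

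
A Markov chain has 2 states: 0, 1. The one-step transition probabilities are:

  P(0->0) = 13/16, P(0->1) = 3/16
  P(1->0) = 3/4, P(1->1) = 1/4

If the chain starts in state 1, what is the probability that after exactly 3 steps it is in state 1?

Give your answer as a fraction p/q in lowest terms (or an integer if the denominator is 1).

Computing P^3 by repeated multiplication:
P^1 =
  0: [13/16, 3/16]
  1: [3/4, 1/4]
P^2 =
  0: [205/256, 51/256]
  1: [51/64, 13/64]
P^3 =
  0: [3277/4096, 819/4096]
  1: [819/1024, 205/1024]

(P^3)[1 -> 1] = 205/1024

Answer: 205/1024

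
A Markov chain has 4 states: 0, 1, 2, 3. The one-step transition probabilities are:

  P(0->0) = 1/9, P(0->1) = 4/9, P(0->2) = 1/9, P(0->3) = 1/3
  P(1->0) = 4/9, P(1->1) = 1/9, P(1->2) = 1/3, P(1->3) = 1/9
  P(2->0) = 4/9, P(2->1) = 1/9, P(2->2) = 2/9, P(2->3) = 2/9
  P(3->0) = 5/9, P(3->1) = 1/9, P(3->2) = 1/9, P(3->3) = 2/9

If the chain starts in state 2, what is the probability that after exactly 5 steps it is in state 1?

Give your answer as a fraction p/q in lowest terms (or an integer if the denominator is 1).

Answer: 4469/19683

Derivation:
Computing P^5 by repeated multiplication:
P^1 =
  0: [1/9, 4/9, 1/9, 1/3]
  1: [4/9, 1/9, 1/3, 1/9]
  2: [4/9, 1/9, 2/9, 2/9]
  3: [5/9, 1/9, 1/9, 2/9]
P^2 =
  0: [4/9, 4/27, 2/9, 5/27]
  1: [25/81, 7/27, 14/81, 7/27]
  2: [26/81, 7/27, 13/81, 7/27]
  3: [23/81, 8/27, 4/27, 22/81]
P^3 =
  0: [77/243, 7/27, 41/243, 62/243]
  1: [10/27, 52/243, 137/729, 166/729]
  2: [89/243, 53/243, 136/729, 167/729]
  3: [277/729, 50/243, 47/243, 161/729]
P^4 =
  0: [803/2187, 158/729, 410/2187, 500/2187]
  1: [2272/6561, 19/81, 1178/6561, 524/2187]
  2: [2282/6561, 170/729, 1183/6561, 58/243]
  3: [2246/6561, 520/2187, 130/729, 1585/6561]
P^5 =
  0: [6839/19683, 1532/6561, 3545/19683, 4703/19683]
  1: [7000/19683, 4459/19683, 10817/59049, 13855/59049]
  2: [6988/19683, 4469/19683, 10804/59049, 13874/59049]
  3: [21091/59049, 4433/19683, 3617/19683, 13808/59049]

(P^5)[2 -> 1] = 4469/19683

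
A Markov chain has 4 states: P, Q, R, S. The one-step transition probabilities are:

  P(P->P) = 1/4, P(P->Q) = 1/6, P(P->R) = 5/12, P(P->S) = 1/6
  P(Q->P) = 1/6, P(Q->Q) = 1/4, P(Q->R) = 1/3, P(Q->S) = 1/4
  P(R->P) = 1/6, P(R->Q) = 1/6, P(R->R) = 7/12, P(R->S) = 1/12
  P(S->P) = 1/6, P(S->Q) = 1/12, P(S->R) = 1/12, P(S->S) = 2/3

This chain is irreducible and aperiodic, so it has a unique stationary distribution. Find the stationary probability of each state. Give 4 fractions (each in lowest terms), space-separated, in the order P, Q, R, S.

Answer: 2/11 97/627 229/627 17/57

Derivation:
The stationary distribution satisfies pi = pi * P, i.e.:
  pi_P = 1/4*pi_P + 1/6*pi_Q + 1/6*pi_R + 1/6*pi_S
  pi_Q = 1/6*pi_P + 1/4*pi_Q + 1/6*pi_R + 1/12*pi_S
  pi_R = 5/12*pi_P + 1/3*pi_Q + 7/12*pi_R + 1/12*pi_S
  pi_S = 1/6*pi_P + 1/4*pi_Q + 1/12*pi_R + 2/3*pi_S
with normalization: pi_P + pi_Q + pi_R + pi_S = 1.

Using the first 3 balance equations plus normalization, the linear system A*pi = b is:
  [-3/4, 1/6, 1/6, 1/6] . pi = 0
  [1/6, -3/4, 1/6, 1/12] . pi = 0
  [5/12, 1/3, -5/12, 1/12] . pi = 0
  [1, 1, 1, 1] . pi = 1

Solving yields:
  pi_P = 2/11
  pi_Q = 97/627
  pi_R = 229/627
  pi_S = 17/57

Verification (pi * P):
  2/11*1/4 + 97/627*1/6 + 229/627*1/6 + 17/57*1/6 = 2/11 = pi_P  (ok)
  2/11*1/6 + 97/627*1/4 + 229/627*1/6 + 17/57*1/12 = 97/627 = pi_Q  (ok)
  2/11*5/12 + 97/627*1/3 + 229/627*7/12 + 17/57*1/12 = 229/627 = pi_R  (ok)
  2/11*1/6 + 97/627*1/4 + 229/627*1/12 + 17/57*2/3 = 17/57 = pi_S  (ok)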